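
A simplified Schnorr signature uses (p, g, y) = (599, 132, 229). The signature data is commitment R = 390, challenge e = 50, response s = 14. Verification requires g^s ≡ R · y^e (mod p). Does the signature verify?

verifies

g^s mod p:
132^14 mod 599 = 470
R · y^e mod p:
229^50 mod 599 = 78
390·78 = 30420 ≡ 470 (mod 599)
470 ≡ 470 (mod 599); signature holds.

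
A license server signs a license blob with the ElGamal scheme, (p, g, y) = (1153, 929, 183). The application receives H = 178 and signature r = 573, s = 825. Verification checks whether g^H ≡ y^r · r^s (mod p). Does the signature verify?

does not verify

Left side g^H mod p:
929^178 mod 1153 = 953
Right side y^r · r^s mod p:
183^573 mod 1153 = 999
573^825 mod 1153 = 386
999·386 = 385614 ≡ 512 (mod 1153)
953 ≠ 512, so verification fails.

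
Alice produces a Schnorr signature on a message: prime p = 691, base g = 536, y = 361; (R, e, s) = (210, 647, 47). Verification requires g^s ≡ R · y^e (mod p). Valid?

g^s mod p:
Squares mod 691: 536^1≡536, 536^2≡531, 536^4≡33, 536^8≡398, 536^16≡165, 536^32≡276
47 = 32 + 8 + 4 + 2 + 1, so 536^47 ≡ 276·398·33·531·536 ≡ 152 (mod 691)
R · y^e mod p:
Squares mod 691: 361^1≡361, 361^2≡413, 361^4≡583, 361^8≡608, 361^16≡670, 361^32≡441, 361^64≡310, 361^128≡51, 361^256≡528, 361^512≡311
647 = 512 + 128 + 4 + 2 + 1, so 361^647 ≡ 311·51·583·413·361 ≡ 528 (mod 691)
210·528 = 110880 ≡ 320 (mod 691)
152 ≠ 320; the check fails.

no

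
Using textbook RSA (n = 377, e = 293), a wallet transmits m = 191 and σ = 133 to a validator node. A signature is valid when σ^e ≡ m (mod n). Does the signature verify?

σ^293 mod 377 = 191
Since 191 equals the digest 191, verification succeeds.

verifies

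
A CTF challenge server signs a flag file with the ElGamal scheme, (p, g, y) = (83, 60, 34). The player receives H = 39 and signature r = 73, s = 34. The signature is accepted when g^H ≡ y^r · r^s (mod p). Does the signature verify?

does not verify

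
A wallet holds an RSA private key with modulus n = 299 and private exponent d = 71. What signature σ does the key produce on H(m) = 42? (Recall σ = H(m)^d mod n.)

126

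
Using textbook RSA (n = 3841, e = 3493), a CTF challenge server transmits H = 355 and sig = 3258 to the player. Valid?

yes

Squares mod 3841: sig^1≡3258, sig^2≡1881, sig^4≡600, sig^8≡2787, sig^16≡867, sig^32≡2694, sig^64≡1987, sig^128≡3462, sig^256≡1524, sig^512≡2612, sig^1024≡928, sig^2048≡800
3493 = 2048 + 1024 + 256 + 128 + 32 + 4 + 1, so sig^3493 ≡ 800·928·1524·3462·2694·600·3258 ≡ 355 (mod 3841)
sig^3493 mod 3841 = 355 matches H.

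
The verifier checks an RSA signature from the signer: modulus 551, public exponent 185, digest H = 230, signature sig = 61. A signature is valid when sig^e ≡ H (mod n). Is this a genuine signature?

sig^2 ≡ 61^2 = 3721 ≡ 415
sig^4 ≡ 415^2 = 172225 ≡ 313
sig^8 ≡ 313^2 = 97969 ≡ 442
sig^16 ≡ 442^2 = 195364 ≡ 310
sig^32 ≡ 310^2 = 96100 ≡ 226
sig^64 ≡ 226^2 = 51076 ≡ 384
sig^128 ≡ 384^2 = 147456 ≡ 339
185 = 128 + 32 + 16 + 8 + 1, so sig^185 ≡ 339·226·310·442·61 ≡ 321 (mod 551)
sig^185 mod 551 = 321, but H = 230.

forged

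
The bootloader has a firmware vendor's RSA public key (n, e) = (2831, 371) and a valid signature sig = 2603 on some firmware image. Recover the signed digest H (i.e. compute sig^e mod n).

228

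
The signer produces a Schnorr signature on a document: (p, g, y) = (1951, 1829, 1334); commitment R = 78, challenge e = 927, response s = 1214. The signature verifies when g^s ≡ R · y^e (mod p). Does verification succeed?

g^s mod p:
Squares mod 1951: 1829^1≡1829, 1829^2≡1227, 1829^4≡1308, 1829^8≡1788, 1829^16≡1206, 1829^32≡941, 1829^64≡1678, 1829^128≡391, 1829^256≡703, 1829^512≡606, 1829^1024≡448
1214 = 1024 + 128 + 32 + 16 + 8 + 4 + 2, so 1829^1214 ≡ 448·391·941·1206·1788·1308·1227 ≡ 1420 (mod 1951)
R · y^e mod p:
Squares mod 1951: 1334^1≡1334, 1334^2≡244, 1334^4≡1006, 1334^8≡1418, 1334^16≡1194, 1334^32≡1406, 1334^64≡473, 1334^128≡1315, 1334^256≡639, 1334^512≡562
927 = 512 + 256 + 128 + 16 + 8 + 4 + 2 + 1, so 1334^927 ≡ 562·639·1315·1194·1418·1006·244·1334 ≡ 1569 (mod 1951)
78·1569 = 122382 ≡ 1420 (mod 1951)
1420 ≡ 1420 (mod 1951); signature holds.

passes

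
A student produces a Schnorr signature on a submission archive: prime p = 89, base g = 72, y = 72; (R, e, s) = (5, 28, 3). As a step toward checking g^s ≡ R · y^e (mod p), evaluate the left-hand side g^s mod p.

72^2 = 5184 ≡ 22
3 = 2 + 1, so 72^3 ≡ 22·72 ≡ 71 (mod 89)

71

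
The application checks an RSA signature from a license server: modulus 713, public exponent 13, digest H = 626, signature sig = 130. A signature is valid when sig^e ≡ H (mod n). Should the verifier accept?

accept

sig^2 ≡ 130^2 = 16900 ≡ 501
sig^4 ≡ 501^2 = 251001 ≡ 25
sig^8 ≡ 25^2 = 625
13 = 8 + 4 + 1, so sig^13 ≡ 625·25·130 ≡ 626 (mod 713)
sig^13 mod 713 = 626 matches H.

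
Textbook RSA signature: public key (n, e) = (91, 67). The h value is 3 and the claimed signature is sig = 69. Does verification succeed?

fails

sig^67 mod 91 = 69
The recovered value 69 does not match the digest 3.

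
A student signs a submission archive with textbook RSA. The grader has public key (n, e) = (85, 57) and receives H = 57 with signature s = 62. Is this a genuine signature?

s^57 mod 85 = 57
s^57 mod 85 = 57 matches H.

genuine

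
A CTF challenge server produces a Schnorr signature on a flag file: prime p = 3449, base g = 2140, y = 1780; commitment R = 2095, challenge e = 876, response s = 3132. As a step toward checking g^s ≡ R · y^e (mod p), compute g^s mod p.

8

2140^3132 mod 3449 = 8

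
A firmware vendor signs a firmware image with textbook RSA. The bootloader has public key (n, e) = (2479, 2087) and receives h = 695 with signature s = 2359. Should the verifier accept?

reject

s^2 ≡ 2359^2 = 5564881 ≡ 2005
s^4 ≡ 2005^2 = 4020025 ≡ 1566
s^8 ≡ 1566^2 = 2452356 ≡ 625
s^16 ≡ 625^2 = 390625 ≡ 1422
s^32 ≡ 1422^2 = 2022084 ≡ 1699
s^64 ≡ 1699^2 = 2886601 ≡ 1045
s^128 ≡ 1045^2 = 1092025 ≡ 1265
s^256 ≡ 1265^2 = 1600225 ≡ 1270
s^512 ≡ 1270^2 = 1612900 ≡ 1550
s^1024 ≡ 1550^2 = 2402500 ≡ 349
s^2048 ≡ 349^2 = 121801 ≡ 330
2087 = 2048 + 32 + 4 + 2 + 1, so s^2087 ≡ 330·1699·1566·2005·2359 ≡ 1965 (mod 2479)
1965 ≠ 695, so verification fails.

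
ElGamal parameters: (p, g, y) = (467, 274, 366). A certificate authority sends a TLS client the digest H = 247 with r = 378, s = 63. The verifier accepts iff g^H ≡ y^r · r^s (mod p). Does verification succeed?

fails

Left side g^H mod p:
274^2 = 75076 ≡ 356
274^4 ≡ 356^2 = 126736 ≡ 179
274^8 ≡ 179^2 = 32041 ≡ 285
274^16 ≡ 285^2 = 81225 ≡ 434
274^32 ≡ 434^2 = 188356 ≡ 155
274^64 ≡ 155^2 = 24025 ≡ 208
274^128 ≡ 208^2 = 43264 ≡ 300
247 = 128 + 64 + 32 + 16 + 4 + 2 + 1, so 274^247 ≡ 300·208·155·434·179·356·274 ≡ 290 (mod 467)
Right side y^r · r^s mod p:
366^2 = 133956 ≡ 394
366^4 ≡ 394^2 = 155236 ≡ 192
366^8 ≡ 192^2 = 36864 ≡ 438
366^16 ≡ 438^2 = 191844 ≡ 374
366^32 ≡ 374^2 = 139876 ≡ 243
366^64 ≡ 243^2 = 59049 ≡ 207
366^128 ≡ 207^2 = 42849 ≡ 352
366^256 ≡ 352^2 = 123904 ≡ 149
378 = 256 + 64 + 32 + 16 + 8 + 2, so 366^378 ≡ 149·207·243·374·438·394 ≡ 443 (mod 467)
378^2 = 142884 ≡ 449
378^4 ≡ 449^2 = 201601 ≡ 324
378^8 ≡ 324^2 = 104976 ≡ 368
378^16 ≡ 368^2 = 135424 ≡ 461
378^32 ≡ 461^2 = 212521 ≡ 36
63 = 32 + 16 + 8 + 4 + 2 + 1, so 378^63 ≡ 36·461·368·324·449·378 ≡ 337 (mod 467)
443·337 = 149291 ≡ 318 (mod 467)
290 ≠ 318, so verification fails.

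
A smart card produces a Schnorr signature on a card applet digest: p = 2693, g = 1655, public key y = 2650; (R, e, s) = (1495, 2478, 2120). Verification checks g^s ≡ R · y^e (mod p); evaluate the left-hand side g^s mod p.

1317

1655^2 = 2739025 ≡ 244
1655^4 ≡ 244^2 = 59536 ≡ 290
1655^8 ≡ 290^2 = 84100 ≡ 617
1655^16 ≡ 617^2 = 380689 ≡ 976
1655^32 ≡ 976^2 = 952576 ≡ 1947
1655^64 ≡ 1947^2 = 3790809 ≡ 1758
1655^128 ≡ 1758^2 = 3090564 ≡ 1693
1655^256 ≡ 1693^2 = 2866249 ≡ 897
1655^512 ≡ 897^2 = 804609 ≡ 2095
1655^1024 ≡ 2095^2 = 4389025 ≡ 2128
1655^2048 ≡ 2128^2 = 4528384 ≡ 1451
2120 = 2048 + 64 + 8, so 1655^2120 ≡ 1451·1758·617 ≡ 1317 (mod 2693)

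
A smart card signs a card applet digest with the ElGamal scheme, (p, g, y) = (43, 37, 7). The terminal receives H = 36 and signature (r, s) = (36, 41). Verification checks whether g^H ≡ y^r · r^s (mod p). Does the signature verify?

does not verify

Left side g^H mod p:
Squares mod 43: 37^1≡37, 37^2≡36, 37^4≡6, 37^8≡36, 37^16≡6, 37^32≡36
36 = 32 + 4, so 37^36 ≡ 36·6 ≡ 1 (mod 43)
Right side y^r · r^s mod p:
Squares mod 43: 7^1≡7, 7^2≡6, 7^4≡36, 7^8≡6, 7^16≡36, 7^32≡6
36 = 32 + 4, so 7^36 ≡ 6·36 ≡ 1 (mod 43)
Squares mod 43: 36^1≡36, 36^2≡6, 36^4≡36, 36^8≡6, 36^16≡36, 36^32≡6
41 = 32 + 8 + 1, so 36^41 ≡ 6·6·36 ≡ 6 (mod 43)
1·6 = 6 ≡ 6 (mod 43)
1 ≠ 6, so verification fails.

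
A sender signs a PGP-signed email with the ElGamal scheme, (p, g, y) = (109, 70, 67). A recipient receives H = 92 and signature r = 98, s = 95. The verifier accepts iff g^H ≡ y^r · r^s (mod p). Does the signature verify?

Left side g^H mod p:
70^2 = 4900 ≡ 104
70^4 ≡ 104^2 = 10816 ≡ 25
70^8 ≡ 25^2 = 625 ≡ 80
70^16 ≡ 80^2 = 6400 ≡ 78
70^32 ≡ 78^2 = 6084 ≡ 89
70^64 ≡ 89^2 = 7921 ≡ 73
92 = 64 + 16 + 8 + 4, so 70^92 ≡ 73·78·80·25 ≡ 7 (mod 109)
Right side y^r · r^s mod p:
67^2 = 4489 ≡ 20
67^4 ≡ 20^2 = 400 ≡ 73
67^8 ≡ 73^2 = 5329 ≡ 97
67^16 ≡ 97^2 = 9409 ≡ 35
67^32 ≡ 35^2 = 1225 ≡ 26
67^64 ≡ 26^2 = 676 ≡ 22
98 = 64 + 32 + 2, so 67^98 ≡ 22·26·20 ≡ 104 (mod 109)
98^2 = 9604 ≡ 12
98^4 ≡ 12^2 = 144 ≡ 35
98^8 ≡ 35^2 = 1225 ≡ 26
98^16 ≡ 26^2 = 676 ≡ 22
98^32 ≡ 22^2 = 484 ≡ 48
98^64 ≡ 48^2 = 2304 ≡ 15
95 = 64 + 16 + 8 + 4 + 2 + 1, so 98^95 ≡ 15·22·26·35·12·98 ≡ 103 (mod 109)
104·103 = 10712 ≡ 30 (mod 109)
7 ≠ 30, so verification fails.

does not verify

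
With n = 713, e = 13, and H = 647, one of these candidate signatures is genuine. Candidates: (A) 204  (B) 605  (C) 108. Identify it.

C

Candidate A: Squares mod 713: 204^1≡204, 204^2≡262, 204^4≡196, 204^8≡627; 13 = 8 + 4 + 1, so 204^13 ≡ 627·196·204 ≡ 175 (mod 713)
Candidate B: Squares mod 713: 605^1≡605, 605^2≡256, 605^4≡653, 605^8≡35; 13 = 8 + 4 + 1, so 605^13 ≡ 35·653·605 ≡ 66 (mod 713)
Candidate C: Squares mod 713: 108^1≡108, 108^2≡256, 108^4≡653, 108^8≡35; 13 = 8 + 4 + 1, so 108^13 ≡ 35·653·108 ≡ 647 (mod 713)
  → matches H = 647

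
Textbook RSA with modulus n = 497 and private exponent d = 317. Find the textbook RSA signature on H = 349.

461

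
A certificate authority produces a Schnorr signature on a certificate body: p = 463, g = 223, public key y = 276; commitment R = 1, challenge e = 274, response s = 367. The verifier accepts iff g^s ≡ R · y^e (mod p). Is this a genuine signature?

g^s mod p:
223^2 = 49729 ≡ 188
223^4 ≡ 188^2 = 35344 ≡ 156
223^8 ≡ 156^2 = 24336 ≡ 260
223^16 ≡ 260^2 = 67600 ≡ 2
223^32 ≡ 2^2 = 4
223^64 ≡ 4^2 = 16
223^128 ≡ 16^2 = 256
223^256 ≡ 256^2 = 65536 ≡ 253
367 = 256 + 64 + 32 + 8 + 4 + 2 + 1, so 223^367 ≡ 253·16·4·260·156·188·223 ≡ 112 (mod 463)
R · y^e mod p:
276^2 = 76176 ≡ 244
276^4 ≡ 244^2 = 59536 ≡ 272
276^8 ≡ 272^2 = 73984 ≡ 367
276^16 ≡ 367^2 = 134689 ≡ 419
276^32 ≡ 419^2 = 175561 ≡ 84
276^64 ≡ 84^2 = 7056 ≡ 111
276^128 ≡ 111^2 = 12321 ≡ 283
276^256 ≡ 283^2 = 80089 ≡ 453
274 = 256 + 16 + 2, so 276^274 ≡ 453·419·244 ≡ 407 (mod 463)
1·407 = 407 ≡ 407 (mod 463)
112 ≠ 407; the check fails.

forged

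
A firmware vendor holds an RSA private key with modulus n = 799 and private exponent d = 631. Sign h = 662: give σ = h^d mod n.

288

Squares mod 799: h^1≡662, h^2≡392, h^4≡256, h^8≡18, h^16≡324, h^32≡307, h^64≡766, h^128≡290, h^256≡205, h^512≡477
631 = 512 + 64 + 32 + 16 + 4 + 2 + 1, so h^631 ≡ 477·766·307·324·256·392·662 ≡ 288 (mod 799)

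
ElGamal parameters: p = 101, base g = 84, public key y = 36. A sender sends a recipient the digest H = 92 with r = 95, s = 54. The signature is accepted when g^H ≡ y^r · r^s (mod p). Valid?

Left side g^H mod p:
Squares mod 101: 84^1≡84, 84^2≡87, 84^4≡95, 84^8≡36, 84^16≡84, 84^32≡87, 84^64≡95
92 = 64 + 16 + 8 + 4, so 84^92 ≡ 95·84·36·95 ≡ 87 (mod 101)
Right side y^r · r^s mod p:
Squares mod 101: 36^1≡36, 36^2≡84, 36^4≡87, 36^8≡95, 36^16≡36, 36^32≡84, 36^64≡87
95 = 64 + 16 + 8 + 4 + 2 + 1, so 36^95 ≡ 87·36·95·87·84·36 ≡ 1 (mod 101)
Squares mod 101: 95^1≡95, 95^2≡36, 95^4≡84, 95^8≡87, 95^16≡95, 95^32≡36
54 = 32 + 16 + 4 + 2, so 95^54 ≡ 36·95·84·36 ≡ 84 (mod 101)
1·84 = 84 ≡ 84 (mod 101)
87 ≠ 84, so verification fails.

no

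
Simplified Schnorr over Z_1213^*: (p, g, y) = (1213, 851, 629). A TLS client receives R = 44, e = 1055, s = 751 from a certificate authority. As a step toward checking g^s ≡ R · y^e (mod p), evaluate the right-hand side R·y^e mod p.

536

629^2 = 395641 ≡ 203
629^4 ≡ 203^2 = 41209 ≡ 1180
629^8 ≡ 1180^2 = 1392400 ≡ 1089
629^16 ≡ 1089^2 = 1185921 ≡ 820
629^32 ≡ 820^2 = 672400 ≡ 398
629^64 ≡ 398^2 = 158404 ≡ 714
629^128 ≡ 714^2 = 509796 ≡ 336
629^256 ≡ 336^2 = 112896 ≡ 87
629^512 ≡ 87^2 = 7569 ≡ 291
629^1024 ≡ 291^2 = 84681 ≡ 984
1055 = 1024 + 16 + 8 + 4 + 2 + 1, so 629^1055 ≡ 984·820·1089·1180·203·629 ≡ 343 (mod 1213)
R · y^e ≡ 44·343 = 15092 ≡ 536 (mod 1213)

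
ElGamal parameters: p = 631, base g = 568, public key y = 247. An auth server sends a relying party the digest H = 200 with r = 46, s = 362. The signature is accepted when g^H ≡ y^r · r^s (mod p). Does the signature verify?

Left side g^H mod p:
Squares mod 631: 568^1≡568, 568^2≡183, 568^4≡46, 568^8≡223, 568^16≡511, 568^32≡518, 568^64≡149, 568^128≡116
200 = 128 + 64 + 8, so 568^200 ≡ 116·149·223 ≡ 184 (mod 631)
Right side y^r · r^s mod p:
Squares mod 631: 247^1≡247, 247^2≡433, 247^4≡82, 247^8≡414, 247^16≡395, 247^32≡168
46 = 32 + 8 + 4 + 2, so 247^46 ≡ 168·414·82·433 ≡ 162 (mod 631)
Squares mod 631: 46^1≡46, 46^2≡223, 46^4≡511, 46^8≡518, 46^16≡149, 46^32≡116, 46^64≡205, 46^128≡379, 46^256≡404
362 = 256 + 64 + 32 + 8 + 2, so 46^362 ≡ 404·205·116·518·223 ≡ 266 (mod 631)
162·266 = 43092 ≡ 184 (mod 631)
184 ≡ 184 (mod 631), so the signature is genuine.

verifies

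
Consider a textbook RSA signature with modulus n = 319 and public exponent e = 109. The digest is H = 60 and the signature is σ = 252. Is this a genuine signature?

Squares mod 319: σ^1≡252, σ^2≡23, σ^4≡210, σ^8≡78, σ^16≡23, σ^32≡210, σ^64≡78
109 = 64 + 32 + 8 + 4 + 1, so σ^109 ≡ 78·210·78·210·252 ≡ 65 (mod 319)
65 ≠ 60, so verification fails.

forged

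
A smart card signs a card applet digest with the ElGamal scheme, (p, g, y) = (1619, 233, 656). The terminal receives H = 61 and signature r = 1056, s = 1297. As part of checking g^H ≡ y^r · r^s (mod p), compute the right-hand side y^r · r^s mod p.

1074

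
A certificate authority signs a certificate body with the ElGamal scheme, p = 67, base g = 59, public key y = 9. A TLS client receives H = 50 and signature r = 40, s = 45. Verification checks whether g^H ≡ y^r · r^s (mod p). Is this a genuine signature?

Left side g^H mod p:
59^2 = 3481 ≡ 64
59^4 ≡ 64^2 = 4096 ≡ 9
59^8 ≡ 9^2 = 81 ≡ 14
59^16 ≡ 14^2 = 196 ≡ 62
59^32 ≡ 62^2 = 3844 ≡ 25
50 = 32 + 16 + 2, so 59^50 ≡ 25·62·64 ≡ 40 (mod 67)
Right side y^r · r^s mod p:
9^2 = 81 ≡ 14
9^4 ≡ 14^2 = 196 ≡ 62
9^8 ≡ 62^2 = 3844 ≡ 25
9^16 ≡ 25^2 = 625 ≡ 22
9^32 ≡ 22^2 = 484 ≡ 15
40 = 32 + 8, so 9^40 ≡ 15·25 ≡ 40 (mod 67)
40^2 = 1600 ≡ 59
40^4 ≡ 59^2 = 3481 ≡ 64
40^8 ≡ 64^2 = 4096 ≡ 9
40^16 ≡ 9^2 = 81 ≡ 14
40^32 ≡ 14^2 = 196 ≡ 62
45 = 32 + 8 + 4 + 1, so 40^45 ≡ 62·9·64·40 ≡ 40 (mod 67)
40·40 = 1600 ≡ 59 (mod 67)
40 ≠ 59, so verification fails.

forged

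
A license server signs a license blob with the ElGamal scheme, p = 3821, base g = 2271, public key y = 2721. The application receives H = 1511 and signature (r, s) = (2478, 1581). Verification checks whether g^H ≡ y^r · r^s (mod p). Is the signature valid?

valid

Left side g^H mod p:
2271^2 = 5157441 ≡ 2912
2271^4 ≡ 2912^2 = 8479744 ≡ 945
2271^8 ≡ 945^2 = 893025 ≡ 2732
2271^16 ≡ 2732^2 = 7463824 ≡ 1411
2271^32 ≡ 1411^2 = 1990921 ≡ 180
2271^64 ≡ 180^2 = 32400 ≡ 1832
2271^128 ≡ 1832^2 = 3356224 ≡ 1386
2271^256 ≡ 1386^2 = 1920996 ≡ 2854
2271^512 ≡ 2854^2 = 8145316 ≡ 2765
2271^1024 ≡ 2765^2 = 7645225 ≡ 3225
1511 = 1024 + 256 + 128 + 64 + 32 + 4 + 2 + 1, so 2271^1511 ≡ 3225·2854·1386·1832·180·945·2912·2271 ≡ 93 (mod 3821)
Right side y^r · r^s mod p:
2721^2 = 7403841 ≡ 2564
2721^4 ≡ 2564^2 = 6574096 ≡ 1976
2721^8 ≡ 1976^2 = 3904576 ≡ 3335
2721^16 ≡ 3335^2 = 11122225 ≡ 3115
2721^32 ≡ 3115^2 = 9703225 ≡ 1706
2721^64 ≡ 1706^2 = 2910436 ≡ 2655
2721^128 ≡ 2655^2 = 7049025 ≡ 3101
2721^256 ≡ 3101^2 = 9616201 ≡ 2565
2721^512 ≡ 2565^2 = 6579225 ≡ 3284
2721^1024 ≡ 3284^2 = 10784656 ≡ 1794
2721^2048 ≡ 1794^2 = 3218436 ≡ 1154
2478 = 2048 + 256 + 128 + 32 + 8 + 4 + 2, so 2721^2478 ≡ 1154·2565·3101·1706·3335·1976·2564 ≡ 174 (mod 3821)
2478^2 = 6140484 ≡ 137
2478^4 ≡ 137^2 = 18769 ≡ 3485
2478^8 ≡ 3485^2 = 12145225 ≡ 2087
2478^16 ≡ 2087^2 = 4355569 ≡ 3450
2478^32 ≡ 3450^2 = 11902500 ≡ 85
2478^64 ≡ 85^2 = 7225 ≡ 3404
2478^128 ≡ 3404^2 = 11587216 ≡ 1944
2478^256 ≡ 1944^2 = 3779136 ≡ 167
2478^512 ≡ 167^2 = 27889 ≡ 1142
2478^1024 ≡ 1142^2 = 1304164 ≡ 1203
1581 = 1024 + 512 + 32 + 8 + 4 + 1, so 2478^1581 ≡ 1203·1142·85·2087·3485·2478 ≡ 1384 (mod 3821)
174·1384 = 240816 ≡ 93 (mod 3821)
93 ≡ 93 (mod 3821), so the signature is genuine.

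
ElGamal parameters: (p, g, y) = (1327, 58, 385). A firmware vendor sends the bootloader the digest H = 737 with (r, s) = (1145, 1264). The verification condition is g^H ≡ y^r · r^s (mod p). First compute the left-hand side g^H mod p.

1015

Squares mod 1327: 58^1≡58, 58^2≡710, 58^4≡1167, 58^8≡387, 58^16≡1145, 58^32≡1276, 58^64≡1274, 58^128≡155, 58^256≡139, 58^512≡743
737 = 512 + 128 + 64 + 32 + 1, so 58^737 ≡ 743·155·1274·1276·58 ≡ 1015 (mod 1327)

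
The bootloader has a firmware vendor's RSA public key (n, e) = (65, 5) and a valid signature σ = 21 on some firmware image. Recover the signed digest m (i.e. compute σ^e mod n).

σ^2 ≡ 21^2 = 441 ≡ 51
σ^4 ≡ 51^2 = 2601 ≡ 1
5 = 4 + 1, so σ^5 ≡ 1·21 ≡ 21 (mod 65)

21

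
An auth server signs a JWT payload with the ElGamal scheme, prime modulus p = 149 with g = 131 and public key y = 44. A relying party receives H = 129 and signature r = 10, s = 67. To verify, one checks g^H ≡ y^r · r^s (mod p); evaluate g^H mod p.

32

131^2 = 17161 ≡ 26
131^4 ≡ 26^2 = 676 ≡ 80
131^8 ≡ 80^2 = 6400 ≡ 142
131^16 ≡ 142^2 = 20164 ≡ 49
131^32 ≡ 49^2 = 2401 ≡ 17
131^64 ≡ 17^2 = 289 ≡ 140
131^128 ≡ 140^2 = 19600 ≡ 81
129 = 128 + 1, so 131^129 ≡ 81·131 ≡ 32 (mod 149)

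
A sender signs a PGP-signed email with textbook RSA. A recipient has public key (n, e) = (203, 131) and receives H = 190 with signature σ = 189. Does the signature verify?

Squares mod 203: σ^1≡189, σ^2≡196, σ^4≡49, σ^8≡168, σ^16≡7, σ^32≡49, σ^64≡168, σ^128≡7
131 = 128 + 2 + 1, so σ^131 ≡ 7·196·189 ≡ 77 (mod 203)
77 ≠ 190, so verification fails.

does not verify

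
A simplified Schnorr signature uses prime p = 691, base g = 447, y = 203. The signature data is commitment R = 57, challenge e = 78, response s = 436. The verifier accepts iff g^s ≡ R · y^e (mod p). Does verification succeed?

g^s mod p:
Squares mod 691: 447^1≡447, 447^2≡110, 447^4≡353, 447^8≡229, 447^16≡616, 447^32≡97, 447^64≡426, 447^128≡434, 447^256≡404
436 = 256 + 128 + 32 + 16 + 4, so 447^436 ≡ 404·434·97·616·353 ≡ 120 (mod 691)
R · y^e mod p:
Squares mod 691: 203^1≡203, 203^2≡440, 203^4≡120, 203^8≡580, 203^16≡574, 203^32≡560, 203^64≡577
78 = 64 + 8 + 4 + 2, so 203^78 ≡ 577·580·120·440 ≡ 536 (mod 691)
57·536 = 30552 ≡ 148 (mod 691)
120 ≠ 148; the check fails.

fails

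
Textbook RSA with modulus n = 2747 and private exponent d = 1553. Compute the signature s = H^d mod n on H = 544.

1879

H^2 ≡ 544^2 = 295936 ≡ 2007
H^4 ≡ 2007^2 = 4028049 ≡ 947
H^8 ≡ 947^2 = 896809 ≡ 1287
H^16 ≡ 1287^2 = 1656369 ≡ 2675
H^32 ≡ 2675^2 = 7155625 ≡ 2437
H^64 ≡ 2437^2 = 5938969 ≡ 2702
H^128 ≡ 2702^2 = 7300804 ≡ 2025
H^256 ≡ 2025^2 = 4100625 ≡ 2101
H^512 ≡ 2101^2 = 4414201 ≡ 2519
H^1024 ≡ 2519^2 = 6345361 ≡ 2538
1553 = 1024 + 512 + 16 + 1, so H^1553 ≡ 2538·2519·2675·544 ≡ 1879 (mod 2747)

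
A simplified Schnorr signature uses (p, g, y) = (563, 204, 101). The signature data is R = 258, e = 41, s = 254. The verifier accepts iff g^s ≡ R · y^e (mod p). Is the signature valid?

g^s mod p:
Squares mod 563: 204^1≡204, 204^2≡517, 204^4≡427, 204^8≡480, 204^16≡133, 204^32≡236, 204^64≡522, 204^128≡555
254 = 128 + 64 + 32 + 16 + 8 + 4 + 2, so 204^254 ≡ 555·522·236·133·480·427·517 ≡ 121 (mod 563)
R · y^e mod p:
Squares mod 563: 101^1≡101, 101^2≡67, 101^4≡548, 101^8≡225, 101^16≡518, 101^32≡336
41 = 32 + 8 + 1, so 101^41 ≡ 336·225·101 ≡ 194 (mod 563)
258·194 = 50052 ≡ 508 (mod 563)
121 ≠ 508; the check fails.

invalid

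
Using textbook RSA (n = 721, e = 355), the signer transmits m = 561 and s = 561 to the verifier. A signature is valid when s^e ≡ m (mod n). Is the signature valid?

valid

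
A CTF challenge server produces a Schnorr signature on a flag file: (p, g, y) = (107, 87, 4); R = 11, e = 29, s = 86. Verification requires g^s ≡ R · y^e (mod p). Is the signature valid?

valid

g^s mod p:
87^2 = 7569 ≡ 79
87^4 ≡ 79^2 = 6241 ≡ 35
87^8 ≡ 35^2 = 1225 ≡ 48
87^16 ≡ 48^2 = 2304 ≡ 57
87^32 ≡ 57^2 = 3249 ≡ 39
87^64 ≡ 39^2 = 1521 ≡ 23
86 = 64 + 16 + 4 + 2, so 87^86 ≡ 23·57·35·79 ≡ 76 (mod 107)
R · y^e mod p:
4^2 = 16
4^4 ≡ 16^2 = 256 ≡ 42
4^8 ≡ 42^2 = 1764 ≡ 52
4^16 ≡ 52^2 = 2704 ≡ 29
29 = 16 + 8 + 4 + 1, so 4^29 ≡ 29·52·42·4 ≡ 75 (mod 107)
11·75 = 825 ≡ 76 (mod 107)
76 ≡ 76 (mod 107); signature holds.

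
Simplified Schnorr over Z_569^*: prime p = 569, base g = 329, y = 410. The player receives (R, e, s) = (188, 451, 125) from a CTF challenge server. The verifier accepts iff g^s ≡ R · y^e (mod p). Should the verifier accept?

g^s mod p:
329^2 = 108241 ≡ 131
329^4 ≡ 131^2 = 17161 ≡ 91
329^8 ≡ 91^2 = 8281 ≡ 315
329^16 ≡ 315^2 = 99225 ≡ 219
329^32 ≡ 219^2 = 47961 ≡ 165
329^64 ≡ 165^2 = 27225 ≡ 482
125 = 64 + 32 + 16 + 8 + 4 + 1, so 329^125 ≡ 482·165·219·315·91·329 ≡ 403 (mod 569)
R · y^e mod p:
410^2 = 168100 ≡ 245
410^4 ≡ 245^2 = 60025 ≡ 280
410^8 ≡ 280^2 = 78400 ≡ 447
410^16 ≡ 447^2 = 199809 ≡ 90
410^32 ≡ 90^2 = 8100 ≡ 134
410^64 ≡ 134^2 = 17956 ≡ 317
410^128 ≡ 317^2 = 100489 ≡ 345
410^256 ≡ 345^2 = 119025 ≡ 104
451 = 256 + 128 + 64 + 2 + 1, so 410^451 ≡ 104·345·317·245·410 ≡ 441 (mod 569)
188·441 = 82908 ≡ 403 (mod 569)
403 ≡ 403 (mod 569); signature holds.

accept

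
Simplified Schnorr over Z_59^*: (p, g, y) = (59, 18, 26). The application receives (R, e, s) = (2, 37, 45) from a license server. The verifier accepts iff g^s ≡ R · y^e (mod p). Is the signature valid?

valid

g^s mod p:
18^2 = 324 ≡ 29
18^4 ≡ 29^2 = 841 ≡ 15
18^8 ≡ 15^2 = 225 ≡ 48
18^16 ≡ 48^2 = 2304 ≡ 3
18^32 ≡ 3^2 = 9
45 = 32 + 8 + 4 + 1, so 18^45 ≡ 9·48·15·18 ≡ 56 (mod 59)
R · y^e mod p:
26^2 = 676 ≡ 27
26^4 ≡ 27^2 = 729 ≡ 21
26^8 ≡ 21^2 = 441 ≡ 28
26^16 ≡ 28^2 = 784 ≡ 17
26^32 ≡ 17^2 = 289 ≡ 53
37 = 32 + 4 + 1, so 26^37 ≡ 53·21·26 ≡ 28 (mod 59)
2·28 = 56 ≡ 56 (mod 59)
56 ≡ 56 (mod 59); signature holds.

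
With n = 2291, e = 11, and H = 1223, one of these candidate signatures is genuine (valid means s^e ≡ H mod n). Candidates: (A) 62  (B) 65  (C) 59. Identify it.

Candidate A: Squares mod 2291: 62^1≡62, 62^2≡1553, 62^4≡1677, 62^8≡1272; 11 = 8 + 2 + 1, so 62^11 ≡ 1272·1553·62 ≡ 1223 (mod 2291)
  → matches H = 1223
Candidate B: Squares mod 2291: 65^1≡65, 65^2≡1934, 65^4≡1444, 65^8≡326; 11 = 8 + 2 + 1, so 65^11 ≡ 326·1934·65 ≡ 52 (mod 2291)
Candidate C: Squares mod 2291: 59^1≡59, 59^2≡1190, 59^4≡262, 59^8≡2205; 11 = 8 + 2 + 1, so 59^11 ≡ 2205·1190·59 ≡ 1016 (mod 2291)

A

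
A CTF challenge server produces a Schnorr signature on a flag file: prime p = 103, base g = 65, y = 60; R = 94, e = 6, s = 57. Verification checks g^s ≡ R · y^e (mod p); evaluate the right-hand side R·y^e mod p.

95

60^2 = 3600 ≡ 98
60^4 ≡ 98^2 = 9604 ≡ 25
6 = 4 + 2, so 60^6 ≡ 25·98 ≡ 81 (mod 103)
R · y^e ≡ 94·81 = 7614 ≡ 95 (mod 103)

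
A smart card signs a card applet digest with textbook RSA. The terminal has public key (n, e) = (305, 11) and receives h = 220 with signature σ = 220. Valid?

σ^11 mod 305 = 85
85 ≠ 220, so verification fails.

no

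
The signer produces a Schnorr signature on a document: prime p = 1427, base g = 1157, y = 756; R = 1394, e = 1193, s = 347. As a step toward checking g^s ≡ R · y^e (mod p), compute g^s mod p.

Squares mod 1427: 1157^1≡1157, 1157^2≡123, 1157^4≡859, 1157^8≡122, 1157^16≡614, 1157^32≡268, 1157^64≡474, 1157^128≡637, 1157^256≡501
347 = 256 + 64 + 16 + 8 + 2 + 1, so 1157^347 ≡ 501·474·614·122·123·1157 ≡ 145 (mod 1427)

145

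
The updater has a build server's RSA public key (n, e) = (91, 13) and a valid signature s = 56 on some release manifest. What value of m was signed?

56

Squares mod 91: s^1≡56, s^2≡42, s^4≡35, s^8≡42
13 = 8 + 4 + 1, so s^13 ≡ 42·35·56 ≡ 56 (mod 91)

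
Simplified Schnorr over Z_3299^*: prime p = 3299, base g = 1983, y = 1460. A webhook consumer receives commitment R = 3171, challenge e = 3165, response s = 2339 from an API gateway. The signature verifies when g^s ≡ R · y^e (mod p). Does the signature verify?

g^s mod p:
Squares mod 3299: 1983^1≡1983, 1983^2≡3180, 1983^4≡965, 1983^8≡907, 1983^16≡1198, 1983^32≡139, 1983^64≡2826, 1983^128≡2696, 1983^256≡719, 1983^512≡2317, 1983^1024≡1016, 1983^2048≡2968
2339 = 2048 + 256 + 32 + 2 + 1, so 1983^2339 ≡ 2968·719·139·3180·1983 ≡ 2444 (mod 3299)
R · y^e mod p:
Squares mod 3299: 1460^1≡1460, 1460^2≡446, 1460^4≡976, 1460^8≡2464, 1460^16≡1136, 1460^32≡587, 1460^64≡1473, 1460^128≡2286, 1460^256≡180, 1460^512≡2709, 1460^1024≡1705, 1460^2048≡606
3165 = 2048 + 1024 + 64 + 16 + 8 + 4 + 1, so 1460^3165 ≡ 606·1705·1473·1136·2464·976·1460 ≡ 84 (mod 3299)
3171·84 = 266364 ≡ 2444 (mod 3299)
2444 ≡ 2444 (mod 3299); signature holds.

verifies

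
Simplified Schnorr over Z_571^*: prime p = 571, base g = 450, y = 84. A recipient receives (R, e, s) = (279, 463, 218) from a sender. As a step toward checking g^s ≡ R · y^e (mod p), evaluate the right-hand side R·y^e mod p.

Squares mod 571: 84^1≡84, 84^2≡204, 84^4≡504, 84^8≡492, 84^16≡531, 84^32≡458, 84^64≡207, 84^128≡24, 84^256≡5
463 = 256 + 128 + 64 + 8 + 4 + 2 + 1, so 84^463 ≡ 5·24·207·492·504·204·84 ≡ 244 (mod 571)
R · y^e ≡ 279·244 = 68076 ≡ 127 (mod 571)

127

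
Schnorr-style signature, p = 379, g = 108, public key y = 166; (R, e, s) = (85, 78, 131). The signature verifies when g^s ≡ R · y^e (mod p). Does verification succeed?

passes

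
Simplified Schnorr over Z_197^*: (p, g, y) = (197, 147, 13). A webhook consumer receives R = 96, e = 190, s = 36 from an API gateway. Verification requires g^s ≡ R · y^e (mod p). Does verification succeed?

g^s mod p:
147^2 = 21609 ≡ 136
147^4 ≡ 136^2 = 18496 ≡ 175
147^8 ≡ 175^2 = 30625 ≡ 90
147^16 ≡ 90^2 = 8100 ≡ 23
147^32 ≡ 23^2 = 529 ≡ 135
36 = 32 + 4, so 147^36 ≡ 135·175 ≡ 182 (mod 197)
R · y^e mod p:
13^2 = 169
13^4 ≡ 169^2 = 28561 ≡ 193
13^8 ≡ 193^2 = 37249 ≡ 16
13^16 ≡ 16^2 = 256 ≡ 59
13^32 ≡ 59^2 = 3481 ≡ 132
13^64 ≡ 132^2 = 17424 ≡ 88
13^128 ≡ 88^2 = 7744 ≡ 61
190 = 128 + 32 + 16 + 8 + 4 + 2, so 13^190 ≡ 61·132·59·16·193·169 ≡ 146 (mod 197)
96·146 = 14016 ≡ 29 (mod 197)
182 ≠ 29; the check fails.

fails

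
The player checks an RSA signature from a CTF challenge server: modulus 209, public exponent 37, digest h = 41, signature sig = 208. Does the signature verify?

sig^2 ≡ 208^2 = 43264 ≡ 1
sig^4 ≡ 1^2 = 1
sig^8 ≡ 1^2 = 1
sig^16 ≡ 1^2 = 1
sig^32 ≡ 1^2 = 1
37 = 32 + 4 + 1, so sig^37 ≡ 1·1·208 ≡ 208 (mod 209)
208 ≠ 41, so verification fails.

does not verify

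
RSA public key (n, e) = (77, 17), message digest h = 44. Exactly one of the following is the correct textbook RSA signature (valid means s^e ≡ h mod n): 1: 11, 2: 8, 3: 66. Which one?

1

Candidate 1: Squares mod 77: 11^1≡11, 11^2≡44, 11^4≡11, 11^8≡44, 11^16≡11; 17 = 16 + 1, so 11^17 ≡ 11·11 ≡ 44 (mod 77)
  → matches h = 44
Candidate 2: Squares mod 77: 8^1≡8, 8^2≡64, 8^4≡15, 8^8≡71, 8^16≡36; 17 = 16 + 1, so 8^17 ≡ 36·8 ≡ 57 (mod 77)
Candidate 3: Squares mod 77: 66^1≡66, 66^2≡44, 66^4≡11, 66^8≡44, 66^16≡11; 17 = 16 + 1, so 66^17 ≡ 11·66 ≡ 33 (mod 77)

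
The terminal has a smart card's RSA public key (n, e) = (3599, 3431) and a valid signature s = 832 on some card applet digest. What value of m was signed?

1971

Squares mod 3599: s^1≡832, s^2≡1216, s^4≡3066, s^8≡3367, s^16≡3438, s^32≡728, s^64≡931, s^128≡3001, s^256≡1303, s^512≡2680, s^1024≡2395, s^2048≡2818
3431 = 2048 + 1024 + 256 + 64 + 32 + 4 + 2 + 1, so s^3431 ≡ 2818·2395·1303·931·728·3066·1216·832 ≡ 1971 (mod 3599)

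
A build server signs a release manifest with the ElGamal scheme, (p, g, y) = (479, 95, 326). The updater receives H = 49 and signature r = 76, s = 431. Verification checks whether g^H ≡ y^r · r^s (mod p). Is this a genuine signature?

Left side g^H mod p:
95^2 = 9025 ≡ 403
95^4 ≡ 403^2 = 162409 ≡ 28
95^8 ≡ 28^2 = 784 ≡ 305
95^16 ≡ 305^2 = 93025 ≡ 99
95^32 ≡ 99^2 = 9801 ≡ 221
49 = 32 + 16 + 1, so 95^49 ≡ 221·99·95 ≡ 124 (mod 479)
Right side y^r · r^s mod p:
326^2 = 106276 ≡ 417
326^4 ≡ 417^2 = 173889 ≡ 12
326^8 ≡ 12^2 = 144
326^16 ≡ 144^2 = 20736 ≡ 139
326^32 ≡ 139^2 = 19321 ≡ 161
326^64 ≡ 161^2 = 25921 ≡ 55
76 = 64 + 8 + 4, so 326^76 ≡ 55·144·12 ≡ 198 (mod 479)
76^2 = 5776 ≡ 28
76^4 ≡ 28^2 = 784 ≡ 305
76^8 ≡ 305^2 = 93025 ≡ 99
76^16 ≡ 99^2 = 9801 ≡ 221
76^32 ≡ 221^2 = 48841 ≡ 462
76^64 ≡ 462^2 = 213444 ≡ 289
76^128 ≡ 289^2 = 83521 ≡ 175
76^256 ≡ 175^2 = 30625 ≡ 448
431 = 256 + 128 + 32 + 8 + 4 + 2 + 1, so 76^431 ≡ 448·175·462·99·305·28·76 ≡ 199 (mod 479)
198·199 = 39402 ≡ 124 (mod 479)
124 ≡ 124 (mod 479), so the signature is genuine.

genuine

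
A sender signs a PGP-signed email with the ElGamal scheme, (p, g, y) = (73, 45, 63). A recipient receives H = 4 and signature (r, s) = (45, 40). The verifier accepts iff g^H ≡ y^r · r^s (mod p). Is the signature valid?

Left side g^H mod p:
45^2 = 2025 ≡ 54
45^4 ≡ 54^2 = 2916 ≡ 69
Right side y^r · r^s mod p:
63^2 = 3969 ≡ 27
63^4 ≡ 27^2 = 729 ≡ 72
63^8 ≡ 72^2 = 5184 ≡ 1
63^16 ≡ 1^2 = 1
63^32 ≡ 1^2 = 1
45 = 32 + 8 + 4 + 1, so 63^45 ≡ 1·1·72·63 ≡ 10 (mod 73)
45^2 = 2025 ≡ 54
45^4 ≡ 54^2 = 2916 ≡ 69
45^8 ≡ 69^2 = 4761 ≡ 16
45^16 ≡ 16^2 = 256 ≡ 37
45^32 ≡ 37^2 = 1369 ≡ 55
40 = 32 + 8, so 45^40 ≡ 55·16 ≡ 4 (mod 73)
10·4 = 40 ≡ 40 (mod 73)
69 ≠ 40, so verification fails.

invalid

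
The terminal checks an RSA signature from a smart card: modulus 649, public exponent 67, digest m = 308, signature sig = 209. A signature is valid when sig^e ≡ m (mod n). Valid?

sig^2 ≡ 209^2 = 43681 ≡ 198
sig^4 ≡ 198^2 = 39204 ≡ 264
sig^8 ≡ 264^2 = 69696 ≡ 253
sig^16 ≡ 253^2 = 64009 ≡ 407
sig^32 ≡ 407^2 = 165649 ≡ 154
sig^64 ≡ 154^2 = 23716 ≡ 352
67 = 64 + 2 + 1, so sig^67 ≡ 352·198·209 ≡ 308 (mod 649)
sig^67 mod 649 = 308 matches m.

yes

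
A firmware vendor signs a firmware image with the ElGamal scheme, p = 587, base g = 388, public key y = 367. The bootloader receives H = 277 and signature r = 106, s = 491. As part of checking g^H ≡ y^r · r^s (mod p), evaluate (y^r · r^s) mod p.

273

Squares mod 587: 367^1≡367, 367^2≡266, 367^4≡316, 367^8≡66, 367^16≡247, 367^32≡548, 367^64≡347
106 = 64 + 32 + 8 + 2, so 367^106 ≡ 347·548·66·266 ≡ 554 (mod 587)
Squares mod 587: 106^1≡106, 106^2≡83, 106^4≡432, 106^8≡545, 106^16≡3, 106^32≡9, 106^64≡81, 106^128≡104, 106^256≡250
491 = 256 + 128 + 64 + 32 + 8 + 2 + 1, so 106^491 ≡ 250·104·81·9·545·83·106 ≡ 472 (mod 587)
y^r · r^s ≡ 554·472 = 261488 ≡ 273 (mod 587)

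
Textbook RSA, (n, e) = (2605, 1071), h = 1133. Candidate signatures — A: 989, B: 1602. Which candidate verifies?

B

Candidate A: Squares mod 2605: 989^1≡989, 989^2≡1246, 989^4≡2541, 989^8≡1491, 989^16≡1016, 989^32≡676, 989^64≡1101, 989^128≡876, 989^256≡1506, 989^512≡1686, 989^1024≡541; 1071 = 1024 + 32 + 8 + 4 + 2 + 1, so 989^1071 ≡ 541·676·1491·2541·1246·989 ≡ 754 (mod 2605)
Candidate B: Squares mod 2605: 1602^1≡1602, 1602^2≡479, 1602^4≡201, 1602^8≡1326, 1602^16≡2506, 1602^32≡1986, 1602^64≡226, 1602^128≡1581, 1602^256≡1366, 1602^512≡776, 1602^1024≡421; 1071 = 1024 + 32 + 8 + 4 + 2 + 1, so 1602^1071 ≡ 421·1986·1326·201·479·1602 ≡ 1133 (mod 2605)
  → matches h = 1133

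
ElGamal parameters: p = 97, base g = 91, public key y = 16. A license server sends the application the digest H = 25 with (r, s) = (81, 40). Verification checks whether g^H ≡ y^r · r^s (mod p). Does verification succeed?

fails

Left side g^H mod p:
91^2 = 8281 ≡ 36
91^4 ≡ 36^2 = 1296 ≡ 35
91^8 ≡ 35^2 = 1225 ≡ 61
91^16 ≡ 61^2 = 3721 ≡ 35
25 = 16 + 8 + 1, so 91^25 ≡ 35·61·91 ≡ 91 (mod 97)
Right side y^r · r^s mod p:
16^2 = 256 ≡ 62
16^4 ≡ 62^2 = 3844 ≡ 61
16^8 ≡ 61^2 = 3721 ≡ 35
16^16 ≡ 35^2 = 1225 ≡ 61
16^32 ≡ 61^2 = 3721 ≡ 35
16^64 ≡ 35^2 = 1225 ≡ 61
81 = 64 + 16 + 1, so 16^81 ≡ 61·61·16 ≡ 75 (mod 97)
81^2 = 6561 ≡ 62
81^4 ≡ 62^2 = 3844 ≡ 61
81^8 ≡ 61^2 = 3721 ≡ 35
81^16 ≡ 35^2 = 1225 ≡ 61
81^32 ≡ 61^2 = 3721 ≡ 35
40 = 32 + 8, so 81^40 ≡ 35·35 ≡ 61 (mod 97)
75·61 = 4575 ≡ 16 (mod 97)
91 ≠ 16, so verification fails.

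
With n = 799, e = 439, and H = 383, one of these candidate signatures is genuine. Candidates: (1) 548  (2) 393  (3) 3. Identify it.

2

Candidate 1: Squares mod 799: 548^1≡548, 548^2≡679, 548^4≡18, 548^8≡324, 548^16≡307, 548^32≡766, 548^64≡290, 548^128≡205, 548^256≡477; 439 = 256 + 128 + 32 + 16 + 4 + 2 + 1, so 548^439 ≡ 477·205·766·307·18·679·548 ≡ 778 (mod 799)
Candidate 2: Squares mod 799: 393^1≡393, 393^2≡242, 393^4≡237, 393^8≡239, 393^16≡392, 393^32≡256, 393^64≡18, 393^128≡324, 393^256≡307; 439 = 256 + 128 + 32 + 16 + 4 + 2 + 1, so 393^439 ≡ 307·324·256·392·237·242·393 ≡ 383 (mod 799)
  → matches H = 383
Candidate 3: Squares mod 799: 3^1≡3, 3^2≡9, 3^4≡81, 3^8≡169, 3^16≡596, 3^32≡460, 3^64≡664, 3^128≡647, 3^256≡732; 439 = 256 + 128 + 32 + 16 + 4 + 2 + 1, so 3^439 ≡ 732·647·460·596·81·9·3 ≡ 385 (mod 799)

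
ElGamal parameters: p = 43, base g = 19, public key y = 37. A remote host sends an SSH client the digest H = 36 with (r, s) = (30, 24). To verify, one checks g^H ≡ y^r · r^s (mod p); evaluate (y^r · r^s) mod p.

4

37^2 = 1369 ≡ 36
37^4 ≡ 36^2 = 1296 ≡ 6
37^8 ≡ 6^2 = 36
37^16 ≡ 36^2 = 1296 ≡ 6
30 = 16 + 8 + 4 + 2, so 37^30 ≡ 6·36·6·36 ≡ 1 (mod 43)
30^2 = 900 ≡ 40
30^4 ≡ 40^2 = 1600 ≡ 9
30^8 ≡ 9^2 = 81 ≡ 38
30^16 ≡ 38^2 = 1444 ≡ 25
24 = 16 + 8, so 30^24 ≡ 25·38 ≡ 4 (mod 43)
y^r · r^s ≡ 1·4 = 4 ≡ 4 (mod 43)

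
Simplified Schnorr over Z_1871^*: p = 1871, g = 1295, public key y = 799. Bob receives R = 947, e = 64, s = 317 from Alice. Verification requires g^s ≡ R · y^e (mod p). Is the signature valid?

valid

g^s mod p:
Squares mod 1871: 1295^1≡1295, 1295^2≡609, 1295^4≡423, 1295^8≡1184, 1295^16≡477, 1295^32≡1138, 1295^64≡312, 1295^128≡52, 1295^256≡833
317 = 256 + 32 + 16 + 8 + 4 + 1, so 1295^317 ≡ 833·1138·477·1184·423·1295 ≡ 355 (mod 1871)
R · y^e mod p:
Squares mod 1871: 799^1≡799, 799^2≡390, 799^4≡549, 799^8≡170, 799^16≡835, 799^32≡1213, 799^64≡763
799^64 ≡ 763 (mod 1871)
947·763 = 722561 ≡ 355 (mod 1871)
355 ≡ 355 (mod 1871); signature holds.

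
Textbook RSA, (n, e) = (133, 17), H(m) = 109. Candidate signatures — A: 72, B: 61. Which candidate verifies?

Candidate A: Squares mod 133: 72^1≡72, 72^2≡130, 72^4≡9, 72^8≡81, 72^16≡44; 17 = 16 + 1, so 72^17 ≡ 44·72 ≡ 109 (mod 133)
  → matches H(m) = 109
Candidate B: Squares mod 133: 61^1≡61, 61^2≡130, 61^4≡9, 61^8≡81, 61^16≡44; 17 = 16 + 1, so 61^17 ≡ 44·61 ≡ 24 (mod 133)

A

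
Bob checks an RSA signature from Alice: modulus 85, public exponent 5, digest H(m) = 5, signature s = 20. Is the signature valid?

Squares mod 85: s^1≡20, s^2≡60, s^4≡30
5 = 4 + 1, so s^5 ≡ 30·20 ≡ 5 (mod 85)
Since 5 equals the digest 5, verification succeeds.

valid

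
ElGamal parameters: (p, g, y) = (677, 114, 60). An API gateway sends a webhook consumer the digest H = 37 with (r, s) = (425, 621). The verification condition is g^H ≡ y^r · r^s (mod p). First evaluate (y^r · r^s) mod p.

60^425 mod 677 = 664
425^621 mod 677 = 417
y^r · r^s ≡ 664·417 = 276888 ≡ 672 (mod 677)

672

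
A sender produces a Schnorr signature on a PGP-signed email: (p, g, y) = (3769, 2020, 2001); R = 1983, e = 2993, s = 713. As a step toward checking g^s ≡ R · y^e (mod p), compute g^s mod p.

2020^2 = 4080400 ≡ 2342
2020^4 ≡ 2342^2 = 5484964 ≡ 1069
2020^8 ≡ 1069^2 = 1142761 ≡ 754
2020^16 ≡ 754^2 = 568516 ≡ 3166
2020^32 ≡ 3166^2 = 10023556 ≡ 1785
2020^64 ≡ 1785^2 = 3186225 ≡ 1420
2020^128 ≡ 1420^2 = 2016400 ≡ 3754
2020^256 ≡ 3754^2 = 14092516 ≡ 225
2020^512 ≡ 225^2 = 50625 ≡ 1628
713 = 512 + 128 + 64 + 8 + 1, so 2020^713 ≡ 1628·3754·1420·754·2020 ≡ 1868 (mod 3769)

1868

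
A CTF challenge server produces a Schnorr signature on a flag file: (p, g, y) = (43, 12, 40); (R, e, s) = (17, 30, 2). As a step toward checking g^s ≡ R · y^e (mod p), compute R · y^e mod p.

40^2 = 1600 ≡ 9
40^4 ≡ 9^2 = 81 ≡ 38
40^8 ≡ 38^2 = 1444 ≡ 25
40^16 ≡ 25^2 = 625 ≡ 23
30 = 16 + 8 + 4 + 2, so 40^30 ≡ 23·25·38·9 ≡ 11 (mod 43)
R · y^e ≡ 17·11 = 187 ≡ 15 (mod 43)

15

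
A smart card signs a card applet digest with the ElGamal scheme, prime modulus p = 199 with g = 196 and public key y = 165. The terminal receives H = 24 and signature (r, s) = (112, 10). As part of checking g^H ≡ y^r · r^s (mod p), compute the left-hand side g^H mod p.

182

196^24 mod 199 = 182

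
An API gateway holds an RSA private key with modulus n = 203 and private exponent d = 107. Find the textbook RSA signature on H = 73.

61

H^2 ≡ 73^2 = 5329 ≡ 51
H^4 ≡ 51^2 = 2601 ≡ 165
H^8 ≡ 165^2 = 27225 ≡ 23
H^16 ≡ 23^2 = 529 ≡ 123
H^32 ≡ 123^2 = 15129 ≡ 107
H^64 ≡ 107^2 = 11449 ≡ 81
107 = 64 + 32 + 8 + 2 + 1, so H^107 ≡ 81·107·23·51·73 ≡ 61 (mod 203)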